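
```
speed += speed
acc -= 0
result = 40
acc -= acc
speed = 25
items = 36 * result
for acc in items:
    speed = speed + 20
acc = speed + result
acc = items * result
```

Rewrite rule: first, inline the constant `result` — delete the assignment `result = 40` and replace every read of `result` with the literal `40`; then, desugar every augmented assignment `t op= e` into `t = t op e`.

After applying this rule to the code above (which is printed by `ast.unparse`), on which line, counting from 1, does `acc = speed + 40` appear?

Transformed code:
speed = speed + speed
acc = acc - 0
acc = acc - acc
speed = 25
items = 36 * 40
for acc in items:
    speed = speed + 20
acc = speed + 40
acc = items * 40

8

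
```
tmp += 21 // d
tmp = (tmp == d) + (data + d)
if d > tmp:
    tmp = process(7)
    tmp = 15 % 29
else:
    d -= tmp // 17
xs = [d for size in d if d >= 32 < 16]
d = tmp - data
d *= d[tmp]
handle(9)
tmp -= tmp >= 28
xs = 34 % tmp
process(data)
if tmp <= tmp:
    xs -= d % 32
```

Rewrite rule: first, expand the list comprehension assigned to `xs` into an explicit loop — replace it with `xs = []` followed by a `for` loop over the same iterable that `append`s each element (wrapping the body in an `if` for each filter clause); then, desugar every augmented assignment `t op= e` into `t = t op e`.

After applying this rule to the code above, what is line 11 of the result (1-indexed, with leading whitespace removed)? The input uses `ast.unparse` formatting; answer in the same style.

Transformed code:
tmp = tmp + 21 // d
tmp = (tmp == d) + (data + d)
if d > tmp:
    tmp = process(7)
    tmp = 15 % 29
else:
    d = d - tmp // 17
xs = []
for size in d:
    if d >= 32 < 16:
        xs.append(d)
d = tmp - data
d = d * d[tmp]
handle(9)
tmp = tmp - (tmp >= 28)
xs = 34 % tmp
process(data)
if tmp <= tmp:
    xs = xs - d % 32

xs.append(d)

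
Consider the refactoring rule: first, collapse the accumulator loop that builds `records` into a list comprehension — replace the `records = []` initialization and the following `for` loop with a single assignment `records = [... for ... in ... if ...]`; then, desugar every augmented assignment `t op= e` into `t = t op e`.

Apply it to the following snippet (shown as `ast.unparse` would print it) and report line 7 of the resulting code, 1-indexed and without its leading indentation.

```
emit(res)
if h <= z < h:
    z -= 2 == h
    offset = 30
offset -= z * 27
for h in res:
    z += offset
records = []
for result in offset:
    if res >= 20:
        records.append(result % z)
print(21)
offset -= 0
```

z = z + offset

Transformed code:
emit(res)
if h <= z < h:
    z = z - (2 == h)
    offset = 30
offset = offset - z * 27
for h in res:
    z = z + offset
records = [result % z for result in offset if res >= 20]
print(21)
offset = offset - 0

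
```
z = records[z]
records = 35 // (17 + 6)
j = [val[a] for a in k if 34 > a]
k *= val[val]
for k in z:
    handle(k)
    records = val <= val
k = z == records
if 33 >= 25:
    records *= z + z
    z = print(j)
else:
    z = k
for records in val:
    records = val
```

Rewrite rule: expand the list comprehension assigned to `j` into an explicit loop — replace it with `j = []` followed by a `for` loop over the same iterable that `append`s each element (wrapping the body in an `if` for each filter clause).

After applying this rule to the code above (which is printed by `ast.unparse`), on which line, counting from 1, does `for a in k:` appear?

Transformed code:
z = records[z]
records = 35 // (17 + 6)
j = []
for a in k:
    if 34 > a:
        j.append(val[a])
k *= val[val]
for k in z:
    handle(k)
    records = val <= val
k = z == records
if 33 >= 25:
    records *= z + z
    z = print(j)
else:
    z = k
for records in val:
    records = val

4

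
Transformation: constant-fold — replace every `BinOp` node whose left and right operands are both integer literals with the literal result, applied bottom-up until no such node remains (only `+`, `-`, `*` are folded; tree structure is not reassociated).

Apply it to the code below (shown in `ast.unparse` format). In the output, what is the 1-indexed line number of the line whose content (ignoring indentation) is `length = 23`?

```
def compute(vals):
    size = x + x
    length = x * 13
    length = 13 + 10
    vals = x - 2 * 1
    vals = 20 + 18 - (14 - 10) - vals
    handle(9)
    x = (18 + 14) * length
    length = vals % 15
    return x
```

4

Transformed code:
def compute(vals):
    size = x + x
    length = x * 13
    length = 23
    vals = x - 2
    vals = 34 - vals
    handle(9)
    x = 32 * length
    length = vals % 15
    return x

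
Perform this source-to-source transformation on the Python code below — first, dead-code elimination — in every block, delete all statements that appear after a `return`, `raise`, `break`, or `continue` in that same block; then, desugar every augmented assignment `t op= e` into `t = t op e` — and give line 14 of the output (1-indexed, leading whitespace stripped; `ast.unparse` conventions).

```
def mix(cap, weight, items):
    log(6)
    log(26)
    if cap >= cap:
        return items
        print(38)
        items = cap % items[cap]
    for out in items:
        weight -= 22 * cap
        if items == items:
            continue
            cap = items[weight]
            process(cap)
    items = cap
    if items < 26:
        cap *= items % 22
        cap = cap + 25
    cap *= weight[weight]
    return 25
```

Transformed code:
def mix(cap, weight, items):
    log(6)
    log(26)
    if cap >= cap:
        return items
    for out in items:
        weight = weight - 22 * cap
        if items == items:
            continue
    items = cap
    if items < 26:
        cap = cap * (items % 22)
        cap = cap + 25
    cap = cap * weight[weight]
    return 25

cap = cap * weight[weight]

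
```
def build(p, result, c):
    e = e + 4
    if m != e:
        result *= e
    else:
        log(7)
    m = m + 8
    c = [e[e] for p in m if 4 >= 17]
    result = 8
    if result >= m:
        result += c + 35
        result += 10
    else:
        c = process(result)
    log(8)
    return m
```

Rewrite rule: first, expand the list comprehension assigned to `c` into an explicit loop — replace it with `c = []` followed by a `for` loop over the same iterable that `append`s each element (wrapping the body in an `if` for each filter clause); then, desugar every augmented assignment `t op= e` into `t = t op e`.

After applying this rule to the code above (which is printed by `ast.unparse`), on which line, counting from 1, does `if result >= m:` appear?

13

Transformed code:
def build(p, result, c):
    e = e + 4
    if m != e:
        result = result * e
    else:
        log(7)
    m = m + 8
    c = []
    for p in m:
        if 4 >= 17:
            c.append(e[e])
    result = 8
    if result >= m:
        result = result + (c + 35)
        result = result + 10
    else:
        c = process(result)
    log(8)
    return m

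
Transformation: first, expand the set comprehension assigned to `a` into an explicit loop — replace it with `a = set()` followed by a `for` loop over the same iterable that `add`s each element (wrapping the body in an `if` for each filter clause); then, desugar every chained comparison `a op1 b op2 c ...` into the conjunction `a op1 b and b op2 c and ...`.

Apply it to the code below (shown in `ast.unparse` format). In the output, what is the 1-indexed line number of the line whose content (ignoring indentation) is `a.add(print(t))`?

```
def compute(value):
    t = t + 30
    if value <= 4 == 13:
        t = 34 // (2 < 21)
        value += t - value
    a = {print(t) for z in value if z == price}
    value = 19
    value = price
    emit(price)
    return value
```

Transformed code:
def compute(value):
    t = t + 30
    if value <= 4 and 4 == 13:
        t = 34 // (2 < 21)
        value += t - value
    a = set()
    for z in value:
        if z == price:
            a.add(print(t))
    value = 19
    value = price
    emit(price)
    return value

9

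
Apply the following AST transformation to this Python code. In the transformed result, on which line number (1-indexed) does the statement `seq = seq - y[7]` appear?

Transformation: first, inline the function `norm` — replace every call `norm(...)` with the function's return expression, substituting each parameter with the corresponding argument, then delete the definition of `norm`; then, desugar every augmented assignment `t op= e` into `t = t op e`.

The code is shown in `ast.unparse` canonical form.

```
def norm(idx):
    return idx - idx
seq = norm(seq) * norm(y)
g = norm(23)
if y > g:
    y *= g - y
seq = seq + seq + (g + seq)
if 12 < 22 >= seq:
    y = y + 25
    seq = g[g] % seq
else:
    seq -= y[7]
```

10

Transformed code:
seq = (seq - seq) * (y - y)
g = 23 - 23
if y > g:
    y = y * (g - y)
seq = seq + seq + (g + seq)
if 12 < 22 >= seq:
    y = y + 25
    seq = g[g] % seq
else:
    seq = seq - y[7]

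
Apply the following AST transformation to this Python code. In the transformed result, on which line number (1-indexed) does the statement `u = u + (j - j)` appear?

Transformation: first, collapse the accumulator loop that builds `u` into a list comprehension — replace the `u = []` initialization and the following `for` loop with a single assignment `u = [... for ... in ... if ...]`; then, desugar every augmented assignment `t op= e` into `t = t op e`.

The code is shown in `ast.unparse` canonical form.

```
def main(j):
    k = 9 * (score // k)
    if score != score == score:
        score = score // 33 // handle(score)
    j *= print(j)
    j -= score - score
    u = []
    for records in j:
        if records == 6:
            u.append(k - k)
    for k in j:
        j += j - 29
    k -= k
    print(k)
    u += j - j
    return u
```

12

Transformed code:
def main(j):
    k = 9 * (score // k)
    if score != score == score:
        score = score // 33 // handle(score)
    j = j * print(j)
    j = j - (score - score)
    u = [k - k for records in j if records == 6]
    for k in j:
        j = j + (j - 29)
    k = k - k
    print(k)
    u = u + (j - j)
    return u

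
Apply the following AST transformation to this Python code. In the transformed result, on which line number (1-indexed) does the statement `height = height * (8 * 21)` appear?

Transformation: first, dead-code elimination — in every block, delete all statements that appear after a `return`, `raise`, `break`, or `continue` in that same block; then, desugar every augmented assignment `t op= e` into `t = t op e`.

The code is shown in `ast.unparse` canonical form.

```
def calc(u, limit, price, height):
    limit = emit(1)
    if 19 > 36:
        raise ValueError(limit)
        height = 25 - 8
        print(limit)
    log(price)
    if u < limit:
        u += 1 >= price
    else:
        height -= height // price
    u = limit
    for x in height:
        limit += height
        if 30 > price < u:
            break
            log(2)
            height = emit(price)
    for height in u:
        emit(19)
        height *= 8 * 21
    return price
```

Transformed code:
def calc(u, limit, price, height):
    limit = emit(1)
    if 19 > 36:
        raise ValueError(limit)
    log(price)
    if u < limit:
        u = u + (1 >= price)
    else:
        height = height - height // price
    u = limit
    for x in height:
        limit = limit + height
        if 30 > price < u:
            break
    for height in u:
        emit(19)
        height = height * (8 * 21)
    return price

17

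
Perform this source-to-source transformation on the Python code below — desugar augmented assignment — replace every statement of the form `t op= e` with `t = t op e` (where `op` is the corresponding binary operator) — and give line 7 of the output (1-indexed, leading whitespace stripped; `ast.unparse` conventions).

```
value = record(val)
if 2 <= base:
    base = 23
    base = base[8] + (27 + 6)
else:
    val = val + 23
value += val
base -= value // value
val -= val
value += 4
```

value = value + val

Transformed code:
value = record(val)
if 2 <= base:
    base = 23
    base = base[8] + (27 + 6)
else:
    val = val + 23
value = value + val
base = base - value // value
val = val - val
value = value + 4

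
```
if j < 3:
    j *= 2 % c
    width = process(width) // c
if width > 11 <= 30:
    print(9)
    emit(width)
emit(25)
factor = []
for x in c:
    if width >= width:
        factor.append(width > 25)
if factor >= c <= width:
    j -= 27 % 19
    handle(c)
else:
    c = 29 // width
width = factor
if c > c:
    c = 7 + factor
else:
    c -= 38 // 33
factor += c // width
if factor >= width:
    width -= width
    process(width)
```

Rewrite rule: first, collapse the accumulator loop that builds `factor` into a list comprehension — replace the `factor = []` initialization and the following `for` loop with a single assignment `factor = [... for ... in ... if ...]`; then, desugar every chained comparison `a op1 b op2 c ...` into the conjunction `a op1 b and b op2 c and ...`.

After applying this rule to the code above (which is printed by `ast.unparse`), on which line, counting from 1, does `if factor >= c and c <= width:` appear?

9

Transformed code:
if j < 3:
    j *= 2 % c
    width = process(width) // c
if width > 11 and 11 <= 30:
    print(9)
    emit(width)
emit(25)
factor = [width > 25 for x in c if width >= width]
if factor >= c and c <= width:
    j -= 27 % 19
    handle(c)
else:
    c = 29 // width
width = factor
if c > c:
    c = 7 + factor
else:
    c -= 38 // 33
factor += c // width
if factor >= width:
    width -= width
    process(width)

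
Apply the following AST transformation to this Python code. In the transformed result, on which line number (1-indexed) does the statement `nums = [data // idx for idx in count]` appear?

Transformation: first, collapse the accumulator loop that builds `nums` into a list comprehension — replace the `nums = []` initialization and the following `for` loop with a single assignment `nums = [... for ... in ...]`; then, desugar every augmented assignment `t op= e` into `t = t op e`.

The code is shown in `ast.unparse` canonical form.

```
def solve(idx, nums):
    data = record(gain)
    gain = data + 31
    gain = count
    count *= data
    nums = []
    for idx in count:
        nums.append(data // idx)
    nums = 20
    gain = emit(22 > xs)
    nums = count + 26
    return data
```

6

Transformed code:
def solve(idx, nums):
    data = record(gain)
    gain = data + 31
    gain = count
    count = count * data
    nums = [data // idx for idx in count]
    nums = 20
    gain = emit(22 > xs)
    nums = count + 26
    return data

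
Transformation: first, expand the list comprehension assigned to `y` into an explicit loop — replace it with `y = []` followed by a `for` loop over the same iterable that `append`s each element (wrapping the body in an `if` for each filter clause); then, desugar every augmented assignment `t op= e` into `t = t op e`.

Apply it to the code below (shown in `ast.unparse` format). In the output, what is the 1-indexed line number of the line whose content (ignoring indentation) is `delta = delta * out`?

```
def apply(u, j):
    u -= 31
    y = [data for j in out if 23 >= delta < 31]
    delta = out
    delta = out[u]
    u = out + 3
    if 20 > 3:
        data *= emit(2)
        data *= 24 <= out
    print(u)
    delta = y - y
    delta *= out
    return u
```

15

Transformed code:
def apply(u, j):
    u = u - 31
    y = []
    for j in out:
        if 23 >= delta < 31:
            y.append(data)
    delta = out
    delta = out[u]
    u = out + 3
    if 20 > 3:
        data = data * emit(2)
        data = data * (24 <= out)
    print(u)
    delta = y - y
    delta = delta * out
    return u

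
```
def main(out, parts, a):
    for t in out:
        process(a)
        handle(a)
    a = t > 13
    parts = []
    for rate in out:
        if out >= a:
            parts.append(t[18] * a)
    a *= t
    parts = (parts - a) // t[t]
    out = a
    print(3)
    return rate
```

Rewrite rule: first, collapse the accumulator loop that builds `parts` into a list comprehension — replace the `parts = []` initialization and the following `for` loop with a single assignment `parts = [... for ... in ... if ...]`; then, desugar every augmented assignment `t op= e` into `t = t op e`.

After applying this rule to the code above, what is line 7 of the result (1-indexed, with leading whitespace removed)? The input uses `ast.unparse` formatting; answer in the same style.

Transformed code:
def main(out, parts, a):
    for t in out:
        process(a)
        handle(a)
    a = t > 13
    parts = [t[18] * a for rate in out if out >= a]
    a = a * t
    parts = (parts - a) // t[t]
    out = a
    print(3)
    return rate

a = a * t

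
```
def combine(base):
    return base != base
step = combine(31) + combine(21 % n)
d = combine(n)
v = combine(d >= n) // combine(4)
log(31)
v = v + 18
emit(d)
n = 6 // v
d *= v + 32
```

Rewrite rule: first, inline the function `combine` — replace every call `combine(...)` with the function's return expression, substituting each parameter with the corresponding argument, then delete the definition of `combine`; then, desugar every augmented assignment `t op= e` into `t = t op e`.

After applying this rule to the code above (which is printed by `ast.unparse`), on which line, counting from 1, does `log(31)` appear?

4

Transformed code:
step = (31 != 31) + (21 % n != 21 % n)
d = n != n
v = ((d >= n) != (d >= n)) // (4 != 4)
log(31)
v = v + 18
emit(d)
n = 6 // v
d = d * (v + 32)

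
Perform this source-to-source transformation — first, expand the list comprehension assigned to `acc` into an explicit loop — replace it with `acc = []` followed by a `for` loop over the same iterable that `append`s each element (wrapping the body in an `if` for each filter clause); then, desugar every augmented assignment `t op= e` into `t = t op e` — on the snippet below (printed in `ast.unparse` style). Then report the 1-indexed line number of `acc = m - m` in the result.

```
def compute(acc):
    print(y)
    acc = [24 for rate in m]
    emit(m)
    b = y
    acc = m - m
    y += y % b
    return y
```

Transformed code:
def compute(acc):
    print(y)
    acc = []
    for rate in m:
        acc.append(24)
    emit(m)
    b = y
    acc = m - m
    y = y + y % b
    return y

8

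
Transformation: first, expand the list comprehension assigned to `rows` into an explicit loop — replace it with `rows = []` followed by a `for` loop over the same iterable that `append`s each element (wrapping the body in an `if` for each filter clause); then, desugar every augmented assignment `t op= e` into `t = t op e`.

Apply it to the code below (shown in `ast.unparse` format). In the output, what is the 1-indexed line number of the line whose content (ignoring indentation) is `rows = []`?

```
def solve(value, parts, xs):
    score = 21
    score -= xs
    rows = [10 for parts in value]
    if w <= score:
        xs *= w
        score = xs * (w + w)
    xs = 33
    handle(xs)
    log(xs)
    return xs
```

4

Transformed code:
def solve(value, parts, xs):
    score = 21
    score = score - xs
    rows = []
    for parts in value:
        rows.append(10)
    if w <= score:
        xs = xs * w
        score = xs * (w + w)
    xs = 33
    handle(xs)
    log(xs)
    return xs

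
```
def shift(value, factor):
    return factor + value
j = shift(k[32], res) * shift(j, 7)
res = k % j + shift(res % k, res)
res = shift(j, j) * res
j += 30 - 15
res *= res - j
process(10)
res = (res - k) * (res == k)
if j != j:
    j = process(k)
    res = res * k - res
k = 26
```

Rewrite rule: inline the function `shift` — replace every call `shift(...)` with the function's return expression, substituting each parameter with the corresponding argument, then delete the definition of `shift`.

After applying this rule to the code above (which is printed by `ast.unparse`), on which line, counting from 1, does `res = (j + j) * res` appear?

3

Transformed code:
j = (res + k[32]) * (7 + j)
res = k % j + (res + res % k)
res = (j + j) * res
j += 30 - 15
res *= res - j
process(10)
res = (res - k) * (res == k)
if j != j:
    j = process(k)
    res = res * k - res
k = 26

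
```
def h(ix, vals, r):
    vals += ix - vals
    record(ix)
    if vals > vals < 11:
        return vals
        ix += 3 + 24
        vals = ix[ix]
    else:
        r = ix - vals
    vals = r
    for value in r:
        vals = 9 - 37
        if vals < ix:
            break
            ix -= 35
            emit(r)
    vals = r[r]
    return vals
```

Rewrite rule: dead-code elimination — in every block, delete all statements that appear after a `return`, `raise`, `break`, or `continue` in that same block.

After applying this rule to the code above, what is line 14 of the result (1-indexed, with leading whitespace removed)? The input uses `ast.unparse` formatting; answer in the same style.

return vals

Transformed code:
def h(ix, vals, r):
    vals += ix - vals
    record(ix)
    if vals > vals < 11:
        return vals
    else:
        r = ix - vals
    vals = r
    for value in r:
        vals = 9 - 37
        if vals < ix:
            break
    vals = r[r]
    return vals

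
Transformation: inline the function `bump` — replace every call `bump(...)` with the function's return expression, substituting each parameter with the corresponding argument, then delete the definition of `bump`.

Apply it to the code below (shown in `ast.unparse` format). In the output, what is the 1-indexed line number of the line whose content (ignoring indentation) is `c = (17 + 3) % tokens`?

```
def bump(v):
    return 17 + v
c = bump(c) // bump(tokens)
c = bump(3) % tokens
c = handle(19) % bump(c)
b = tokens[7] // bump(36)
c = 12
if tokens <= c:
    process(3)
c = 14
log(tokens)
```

Transformed code:
c = (17 + c) // (17 + tokens)
c = (17 + 3) % tokens
c = handle(19) % (17 + c)
b = tokens[7] // (17 + 36)
c = 12
if tokens <= c:
    process(3)
c = 14
log(tokens)

2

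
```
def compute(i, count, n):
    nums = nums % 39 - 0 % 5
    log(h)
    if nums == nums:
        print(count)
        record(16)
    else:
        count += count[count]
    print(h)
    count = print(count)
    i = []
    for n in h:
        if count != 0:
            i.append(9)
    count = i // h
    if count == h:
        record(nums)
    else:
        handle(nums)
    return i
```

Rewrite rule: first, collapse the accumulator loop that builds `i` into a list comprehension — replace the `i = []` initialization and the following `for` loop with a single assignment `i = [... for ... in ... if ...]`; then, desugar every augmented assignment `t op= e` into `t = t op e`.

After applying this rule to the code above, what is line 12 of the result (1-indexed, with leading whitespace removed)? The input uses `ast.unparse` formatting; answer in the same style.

count = i // h

Transformed code:
def compute(i, count, n):
    nums = nums % 39 - 0 % 5
    log(h)
    if nums == nums:
        print(count)
        record(16)
    else:
        count = count + count[count]
    print(h)
    count = print(count)
    i = [9 for n in h if count != 0]
    count = i // h
    if count == h:
        record(nums)
    else:
        handle(nums)
    return i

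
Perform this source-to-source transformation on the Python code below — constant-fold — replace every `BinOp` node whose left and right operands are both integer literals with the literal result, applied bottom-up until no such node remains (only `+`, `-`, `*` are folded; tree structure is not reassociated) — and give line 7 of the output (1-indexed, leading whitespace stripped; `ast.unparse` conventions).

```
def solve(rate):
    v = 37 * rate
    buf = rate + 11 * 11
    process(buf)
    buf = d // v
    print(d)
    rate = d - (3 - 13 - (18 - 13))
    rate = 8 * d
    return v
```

rate = d - -15

Transformed code:
def solve(rate):
    v = 37 * rate
    buf = rate + 121
    process(buf)
    buf = d // v
    print(d)
    rate = d - -15
    rate = 8 * d
    return v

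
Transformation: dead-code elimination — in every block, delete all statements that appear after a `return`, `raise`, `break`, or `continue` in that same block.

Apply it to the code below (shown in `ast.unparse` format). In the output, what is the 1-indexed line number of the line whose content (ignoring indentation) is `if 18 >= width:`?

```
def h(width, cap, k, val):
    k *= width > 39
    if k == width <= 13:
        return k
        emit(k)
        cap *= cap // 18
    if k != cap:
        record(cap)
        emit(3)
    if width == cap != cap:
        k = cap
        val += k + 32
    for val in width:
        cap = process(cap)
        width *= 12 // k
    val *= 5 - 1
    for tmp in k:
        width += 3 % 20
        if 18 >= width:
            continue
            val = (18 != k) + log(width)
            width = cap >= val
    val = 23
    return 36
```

Transformed code:
def h(width, cap, k, val):
    k *= width > 39
    if k == width <= 13:
        return k
    if k != cap:
        record(cap)
        emit(3)
    if width == cap != cap:
        k = cap
        val += k + 32
    for val in width:
        cap = process(cap)
        width *= 12 // k
    val *= 5 - 1
    for tmp in k:
        width += 3 % 20
        if 18 >= width:
            continue
    val = 23
    return 36

17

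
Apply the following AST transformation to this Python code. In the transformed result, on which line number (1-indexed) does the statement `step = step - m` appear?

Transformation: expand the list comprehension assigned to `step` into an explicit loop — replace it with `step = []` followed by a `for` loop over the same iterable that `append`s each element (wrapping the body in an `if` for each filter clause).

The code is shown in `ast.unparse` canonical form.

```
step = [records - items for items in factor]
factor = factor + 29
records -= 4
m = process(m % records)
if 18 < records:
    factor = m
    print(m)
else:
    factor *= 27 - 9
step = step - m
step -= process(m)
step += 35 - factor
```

Transformed code:
step = []
for items in factor:
    step.append(records - items)
factor = factor + 29
records -= 4
m = process(m % records)
if 18 < records:
    factor = m
    print(m)
else:
    factor *= 27 - 9
step = step - m
step -= process(m)
step += 35 - factor

12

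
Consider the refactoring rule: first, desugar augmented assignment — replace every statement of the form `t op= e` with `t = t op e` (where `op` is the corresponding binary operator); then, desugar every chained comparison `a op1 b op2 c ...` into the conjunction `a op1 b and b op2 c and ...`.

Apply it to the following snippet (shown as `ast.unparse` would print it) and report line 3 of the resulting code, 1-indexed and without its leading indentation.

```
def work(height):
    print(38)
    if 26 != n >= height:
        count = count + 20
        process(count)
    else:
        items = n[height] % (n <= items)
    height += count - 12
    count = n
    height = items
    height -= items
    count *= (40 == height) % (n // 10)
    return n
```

if 26 != n and n >= height:

Transformed code:
def work(height):
    print(38)
    if 26 != n and n >= height:
        count = count + 20
        process(count)
    else:
        items = n[height] % (n <= items)
    height = height + (count - 12)
    count = n
    height = items
    height = height - items
    count = count * ((40 == height) % (n // 10))
    return n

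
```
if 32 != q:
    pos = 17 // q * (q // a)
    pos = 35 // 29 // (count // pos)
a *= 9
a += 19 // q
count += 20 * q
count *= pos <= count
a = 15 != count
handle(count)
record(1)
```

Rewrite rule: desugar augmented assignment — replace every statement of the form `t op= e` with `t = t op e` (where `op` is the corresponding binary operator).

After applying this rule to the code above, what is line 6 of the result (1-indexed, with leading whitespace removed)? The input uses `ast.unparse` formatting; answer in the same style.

count = count + 20 * q

Transformed code:
if 32 != q:
    pos = 17 // q * (q // a)
    pos = 35 // 29 // (count // pos)
a = a * 9
a = a + 19 // q
count = count + 20 * q
count = count * (pos <= count)
a = 15 != count
handle(count)
record(1)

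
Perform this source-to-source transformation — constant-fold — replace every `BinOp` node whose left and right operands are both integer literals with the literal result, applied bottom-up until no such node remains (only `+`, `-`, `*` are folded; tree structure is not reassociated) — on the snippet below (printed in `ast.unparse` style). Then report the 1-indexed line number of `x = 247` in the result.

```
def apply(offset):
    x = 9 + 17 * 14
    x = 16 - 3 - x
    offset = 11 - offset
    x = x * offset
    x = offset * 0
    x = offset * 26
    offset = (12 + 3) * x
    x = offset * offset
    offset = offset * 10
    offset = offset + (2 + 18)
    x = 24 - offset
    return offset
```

2

Transformed code:
def apply(offset):
    x = 247
    x = 13 - x
    offset = 11 - offset
    x = x * offset
    x = offset * 0
    x = offset * 26
    offset = 15 * x
    x = offset * offset
    offset = offset * 10
    offset = offset + 20
    x = 24 - offset
    return offset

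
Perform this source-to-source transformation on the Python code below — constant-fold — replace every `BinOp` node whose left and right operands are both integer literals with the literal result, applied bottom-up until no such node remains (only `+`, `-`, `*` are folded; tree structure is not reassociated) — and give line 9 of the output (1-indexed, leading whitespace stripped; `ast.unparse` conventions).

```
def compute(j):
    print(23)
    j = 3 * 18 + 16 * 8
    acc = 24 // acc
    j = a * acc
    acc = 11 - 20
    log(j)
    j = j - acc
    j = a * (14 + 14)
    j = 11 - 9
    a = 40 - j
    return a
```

j = a * 28

Transformed code:
def compute(j):
    print(23)
    j = 182
    acc = 24 // acc
    j = a * acc
    acc = -9
    log(j)
    j = j - acc
    j = a * 28
    j = 2
    a = 40 - j
    return a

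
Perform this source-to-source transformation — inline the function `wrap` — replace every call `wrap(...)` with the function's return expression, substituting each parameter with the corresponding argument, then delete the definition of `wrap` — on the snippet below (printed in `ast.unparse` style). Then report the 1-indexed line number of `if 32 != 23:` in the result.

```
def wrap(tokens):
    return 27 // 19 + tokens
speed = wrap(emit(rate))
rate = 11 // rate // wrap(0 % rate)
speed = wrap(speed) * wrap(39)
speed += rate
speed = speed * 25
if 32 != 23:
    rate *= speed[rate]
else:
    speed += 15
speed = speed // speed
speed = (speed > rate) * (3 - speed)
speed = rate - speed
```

Transformed code:
speed = 27 // 19 + emit(rate)
rate = 11 // rate // (27 // 19 + 0 % rate)
speed = (27 // 19 + speed) * (27 // 19 + 39)
speed += rate
speed = speed * 25
if 32 != 23:
    rate *= speed[rate]
else:
    speed += 15
speed = speed // speed
speed = (speed > rate) * (3 - speed)
speed = rate - speed

6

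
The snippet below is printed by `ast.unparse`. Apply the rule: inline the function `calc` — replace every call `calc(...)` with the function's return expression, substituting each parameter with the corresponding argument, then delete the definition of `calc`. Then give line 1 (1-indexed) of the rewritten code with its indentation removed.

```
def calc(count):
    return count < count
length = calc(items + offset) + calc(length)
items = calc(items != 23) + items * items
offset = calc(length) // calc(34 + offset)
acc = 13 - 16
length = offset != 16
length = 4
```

Transformed code:
length = (items + offset < items + offset) + (length < length)
items = ((items != 23) < (items != 23)) + items * items
offset = (length < length) // (34 + offset < 34 + offset)
acc = 13 - 16
length = offset != 16
length = 4

length = (items + offset < items + offset) + (length < length)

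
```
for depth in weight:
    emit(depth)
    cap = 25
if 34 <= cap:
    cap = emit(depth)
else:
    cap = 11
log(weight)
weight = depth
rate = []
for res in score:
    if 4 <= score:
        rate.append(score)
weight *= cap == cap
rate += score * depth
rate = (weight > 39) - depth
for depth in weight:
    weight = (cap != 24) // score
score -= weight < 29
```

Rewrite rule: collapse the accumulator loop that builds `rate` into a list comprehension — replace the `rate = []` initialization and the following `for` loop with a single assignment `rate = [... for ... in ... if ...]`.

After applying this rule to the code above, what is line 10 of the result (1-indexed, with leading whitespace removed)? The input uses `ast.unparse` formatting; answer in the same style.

rate = [score for res in score if 4 <= score]

Transformed code:
for depth in weight:
    emit(depth)
    cap = 25
if 34 <= cap:
    cap = emit(depth)
else:
    cap = 11
log(weight)
weight = depth
rate = [score for res in score if 4 <= score]
weight *= cap == cap
rate += score * depth
rate = (weight > 39) - depth
for depth in weight:
    weight = (cap != 24) // score
score -= weight < 29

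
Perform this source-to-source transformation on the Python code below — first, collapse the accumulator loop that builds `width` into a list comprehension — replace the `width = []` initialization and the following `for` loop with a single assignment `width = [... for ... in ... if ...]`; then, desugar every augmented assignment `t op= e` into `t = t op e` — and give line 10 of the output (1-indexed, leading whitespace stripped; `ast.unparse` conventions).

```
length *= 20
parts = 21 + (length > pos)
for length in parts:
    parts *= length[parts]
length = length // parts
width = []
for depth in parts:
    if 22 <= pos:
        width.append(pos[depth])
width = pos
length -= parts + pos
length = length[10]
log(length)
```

log(length)

Transformed code:
length = length * 20
parts = 21 + (length > pos)
for length in parts:
    parts = parts * length[parts]
length = length // parts
width = [pos[depth] for depth in parts if 22 <= pos]
width = pos
length = length - (parts + pos)
length = length[10]
log(length)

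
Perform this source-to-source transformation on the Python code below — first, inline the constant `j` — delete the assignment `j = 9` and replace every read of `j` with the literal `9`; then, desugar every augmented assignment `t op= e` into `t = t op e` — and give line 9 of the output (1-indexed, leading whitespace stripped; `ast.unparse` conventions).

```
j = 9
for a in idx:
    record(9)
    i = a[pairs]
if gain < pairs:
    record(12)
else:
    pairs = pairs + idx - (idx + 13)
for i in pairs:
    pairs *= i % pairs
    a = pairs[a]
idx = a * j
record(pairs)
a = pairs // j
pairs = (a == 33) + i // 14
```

pairs = pairs * (i % pairs)

Transformed code:
for a in idx:
    record(9)
    i = a[pairs]
if gain < pairs:
    record(12)
else:
    pairs = pairs + idx - (idx + 13)
for i in pairs:
    pairs = pairs * (i % pairs)
    a = pairs[a]
idx = a * 9
record(pairs)
a = pairs // 9
pairs = (a == 33) + i // 14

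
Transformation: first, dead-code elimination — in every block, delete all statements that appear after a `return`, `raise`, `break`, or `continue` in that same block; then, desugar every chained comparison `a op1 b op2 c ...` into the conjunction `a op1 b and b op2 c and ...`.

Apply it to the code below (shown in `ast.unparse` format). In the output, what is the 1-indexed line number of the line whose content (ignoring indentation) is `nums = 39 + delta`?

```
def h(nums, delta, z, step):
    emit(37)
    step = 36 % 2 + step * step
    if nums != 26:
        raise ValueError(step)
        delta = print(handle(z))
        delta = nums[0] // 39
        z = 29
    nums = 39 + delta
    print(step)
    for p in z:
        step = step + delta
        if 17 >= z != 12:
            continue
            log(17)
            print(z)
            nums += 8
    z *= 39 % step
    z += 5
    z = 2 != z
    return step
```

6

Transformed code:
def h(nums, delta, z, step):
    emit(37)
    step = 36 % 2 + step * step
    if nums != 26:
        raise ValueError(step)
    nums = 39 + delta
    print(step)
    for p in z:
        step = step + delta
        if 17 >= z and z != 12:
            continue
    z *= 39 % step
    z += 5
    z = 2 != z
    return step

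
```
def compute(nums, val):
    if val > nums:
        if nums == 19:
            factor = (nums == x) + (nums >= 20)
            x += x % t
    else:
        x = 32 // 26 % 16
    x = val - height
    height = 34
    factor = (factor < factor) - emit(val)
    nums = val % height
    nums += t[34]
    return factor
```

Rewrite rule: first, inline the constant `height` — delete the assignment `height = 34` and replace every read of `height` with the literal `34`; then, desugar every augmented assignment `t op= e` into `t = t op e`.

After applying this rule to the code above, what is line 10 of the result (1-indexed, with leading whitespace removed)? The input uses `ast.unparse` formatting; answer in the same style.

nums = val % 34

Transformed code:
def compute(nums, val):
    if val > nums:
        if nums == 19:
            factor = (nums == x) + (nums >= 20)
            x = x + x % t
    else:
        x = 32 // 26 % 16
    x = val - 34
    factor = (factor < factor) - emit(val)
    nums = val % 34
    nums = nums + t[34]
    return factor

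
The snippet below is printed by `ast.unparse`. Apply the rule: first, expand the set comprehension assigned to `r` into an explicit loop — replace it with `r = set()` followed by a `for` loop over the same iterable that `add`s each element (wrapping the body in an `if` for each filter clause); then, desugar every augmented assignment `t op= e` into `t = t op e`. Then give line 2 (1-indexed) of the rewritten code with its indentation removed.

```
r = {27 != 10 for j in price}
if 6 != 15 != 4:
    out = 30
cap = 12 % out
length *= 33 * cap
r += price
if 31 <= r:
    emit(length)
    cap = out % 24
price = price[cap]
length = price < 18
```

Transformed code:
r = set()
for j in price:
    r.add(27 != 10)
if 6 != 15 != 4:
    out = 30
cap = 12 % out
length = length * (33 * cap)
r = r + price
if 31 <= r:
    emit(length)
    cap = out % 24
price = price[cap]
length = price < 18

for j in price:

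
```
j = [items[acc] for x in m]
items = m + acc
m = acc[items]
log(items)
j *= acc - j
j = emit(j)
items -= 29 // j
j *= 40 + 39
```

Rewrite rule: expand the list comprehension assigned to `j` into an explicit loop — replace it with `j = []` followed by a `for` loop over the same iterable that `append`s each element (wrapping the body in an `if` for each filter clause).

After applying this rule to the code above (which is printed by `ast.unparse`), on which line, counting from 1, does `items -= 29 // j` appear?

Transformed code:
j = []
for x in m:
    j.append(items[acc])
items = m + acc
m = acc[items]
log(items)
j *= acc - j
j = emit(j)
items -= 29 // j
j *= 40 + 39

9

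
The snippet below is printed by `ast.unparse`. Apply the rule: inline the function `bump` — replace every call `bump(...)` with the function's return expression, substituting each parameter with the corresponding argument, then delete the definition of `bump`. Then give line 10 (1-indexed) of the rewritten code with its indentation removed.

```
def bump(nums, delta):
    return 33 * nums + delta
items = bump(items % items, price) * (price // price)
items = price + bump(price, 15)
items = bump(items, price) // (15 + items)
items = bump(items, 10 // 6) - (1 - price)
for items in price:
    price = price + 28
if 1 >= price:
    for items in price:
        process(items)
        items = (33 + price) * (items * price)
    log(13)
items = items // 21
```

items = (33 + price) * (items * price)

Transformed code:
items = (33 * (items % items) + price) * (price // price)
items = price + (33 * price + 15)
items = (33 * items + price) // (15 + items)
items = 33 * items + 10 // 6 - (1 - price)
for items in price:
    price = price + 28
if 1 >= price:
    for items in price:
        process(items)
        items = (33 + price) * (items * price)
    log(13)
items = items // 21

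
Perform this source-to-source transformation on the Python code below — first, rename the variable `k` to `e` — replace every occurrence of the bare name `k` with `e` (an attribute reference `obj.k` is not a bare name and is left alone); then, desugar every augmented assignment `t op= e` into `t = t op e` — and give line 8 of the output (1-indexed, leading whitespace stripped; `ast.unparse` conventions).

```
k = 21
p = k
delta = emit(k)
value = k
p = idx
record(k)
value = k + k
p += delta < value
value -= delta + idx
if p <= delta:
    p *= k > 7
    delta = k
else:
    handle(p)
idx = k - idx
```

Transformed code:
e = 21
p = e
delta = emit(e)
value = e
p = idx
record(e)
value = e + e
p = p + (delta < value)
value = value - (delta + idx)
if p <= delta:
    p = p * (e > 7)
    delta = e
else:
    handle(p)
idx = e - idx

p = p + (delta < value)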